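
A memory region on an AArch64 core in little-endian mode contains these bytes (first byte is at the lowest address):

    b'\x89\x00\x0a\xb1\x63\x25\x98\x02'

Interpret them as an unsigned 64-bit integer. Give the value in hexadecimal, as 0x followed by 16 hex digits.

Little-endian: lowest address holds the least-significant byte.
Reassemble most-significant byte first: 02 98 25 63 B1 0A 00 89 → 0x02982563B10A0089.

0x02982563B10A0089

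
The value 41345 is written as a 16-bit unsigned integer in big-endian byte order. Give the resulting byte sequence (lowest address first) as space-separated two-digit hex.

41345 in hexadecimal, padded to 16 bits, is 0xA181.
Split into bytes (most-significant first): A1 81.
Big-endian: lowest address holds the most-significant byte.
So the memory order matches the most-significant-first order: A1 81.

A1 81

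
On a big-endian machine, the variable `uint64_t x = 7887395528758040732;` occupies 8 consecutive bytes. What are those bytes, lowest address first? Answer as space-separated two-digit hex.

6D 75 A8 71 B6 A0 98 9C

7887395528758040732 in hexadecimal, padded to 64 bits, is 0x6D75A871B6A0989C.
Split into bytes (most-significant first): 6D 75 A8 71 B6 A0 98 9C.
Big-endian stores the most-significant byte at the lowest address.
So the memory order matches the most-significant-first order: 6D 75 A8 71 B6 A0 98 9C.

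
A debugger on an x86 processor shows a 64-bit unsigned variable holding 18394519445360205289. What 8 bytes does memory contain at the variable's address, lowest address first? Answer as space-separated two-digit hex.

E9 DD B5 2A FA 75 46 FF

18394519445360205289 in hexadecimal, padded to 64 bits, is 0xFF4675FA2AB5DDE9.
Split into bytes (most-significant first): FF 46 75 FA 2A B5 DD E9.
Little-endian stores the least-significant byte at the lowest address.
So at ascending addresses the bytes are E9 DD B5 2A FA 75 46 FF.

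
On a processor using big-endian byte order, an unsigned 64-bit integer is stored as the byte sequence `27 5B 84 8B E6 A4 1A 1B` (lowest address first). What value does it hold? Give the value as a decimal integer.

2836006126764694043

Big-endian: lowest address holds the most-significant byte.
The bytes are already most-significant first: 0x275B848BE6A41A1B.
0x275B848BE6A41A1B = 2836006126764694043.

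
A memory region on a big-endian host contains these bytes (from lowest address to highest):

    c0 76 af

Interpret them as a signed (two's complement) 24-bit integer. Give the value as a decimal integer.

Big-endian stores the most-significant byte at the lowest address.
The bytes are already most-significant first: 0xC076AF.
Top bit is set, so as a signed 24-bit value this is 0xC076AF − 2^24 = -4163921.

-4163921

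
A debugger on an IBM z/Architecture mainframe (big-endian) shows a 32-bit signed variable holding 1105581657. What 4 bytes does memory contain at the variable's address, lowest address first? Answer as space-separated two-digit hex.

1105581657 in hexadecimal, padded to 32 bits, is 0x41E5D659.
Split into bytes (most-significant first): 41 E5 D6 59.
Big-endian: lowest address holds the most-significant byte.
So the memory order matches the most-significant-first order: 41 E5 D6 59.

41 E5 D6 59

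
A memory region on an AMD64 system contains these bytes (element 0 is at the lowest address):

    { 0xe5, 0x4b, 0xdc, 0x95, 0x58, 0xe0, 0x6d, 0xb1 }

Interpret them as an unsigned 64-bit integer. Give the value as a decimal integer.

In little-endian order the low byte comes first in memory.
Reassemble most-significant byte first: B1 6D E0 58 95 DC 4B E5 → 0xB16DE05895DC4BE5.
0xB16DE05895DC4BE5 = 12785121588250692581.

12785121588250692581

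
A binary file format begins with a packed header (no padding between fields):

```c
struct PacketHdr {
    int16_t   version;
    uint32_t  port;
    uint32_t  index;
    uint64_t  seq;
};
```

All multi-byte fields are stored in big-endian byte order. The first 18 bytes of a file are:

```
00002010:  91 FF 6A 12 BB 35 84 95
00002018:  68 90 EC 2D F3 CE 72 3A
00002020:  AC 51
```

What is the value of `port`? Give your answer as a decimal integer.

1779612469

`port` follows `version` (2 bytes), so it starts at byte offset 2 and occupies 4 bytes.
Bytes at offsets 2..5: 6A 12 BB 35.
Big-endian: lowest address holds the most-significant byte.
The bytes are already most-significant first: 0x6A12BB35.
0x6A12BB35 = 1779612469.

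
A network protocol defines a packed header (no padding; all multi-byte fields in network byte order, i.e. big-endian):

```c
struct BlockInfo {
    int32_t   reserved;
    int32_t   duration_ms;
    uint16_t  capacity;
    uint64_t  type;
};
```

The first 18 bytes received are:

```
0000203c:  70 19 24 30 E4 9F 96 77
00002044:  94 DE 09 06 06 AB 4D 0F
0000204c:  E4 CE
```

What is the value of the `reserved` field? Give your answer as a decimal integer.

`reserved` is the first field, at byte offset 0, occupying 4 bytes.
Bytes at offsets 0..3: 70 19 24 30.
Big-endian stores the most-significant byte at the lowest address.
The bytes are already most-significant first: 0x70192430.
0x70192430 = 1880695856.

1880695856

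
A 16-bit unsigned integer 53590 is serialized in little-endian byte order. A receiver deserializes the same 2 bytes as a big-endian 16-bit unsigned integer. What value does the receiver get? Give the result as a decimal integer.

53590 in 16-bit hexadecimal is 0xD156.
Stored little-endian, the bytes at ascending addresses are 56 D1.
Read back as big-endian, the last byte is least significant, giving 0x56D1.
0x56D1 = 22225.

22225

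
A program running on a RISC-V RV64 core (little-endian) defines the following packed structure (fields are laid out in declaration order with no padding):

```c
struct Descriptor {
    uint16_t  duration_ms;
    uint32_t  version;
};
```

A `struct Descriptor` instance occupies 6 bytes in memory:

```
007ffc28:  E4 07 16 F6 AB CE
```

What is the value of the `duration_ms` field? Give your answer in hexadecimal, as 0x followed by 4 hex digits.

0x07E4

`duration_ms` is the first field, at byte offset 0, occupying 2 bytes.
Bytes at offsets 0..1: E4 07.
Little-endian: lowest address holds the least-significant byte.
Reassemble most-significant byte first: 07 E4 → 0x07E4.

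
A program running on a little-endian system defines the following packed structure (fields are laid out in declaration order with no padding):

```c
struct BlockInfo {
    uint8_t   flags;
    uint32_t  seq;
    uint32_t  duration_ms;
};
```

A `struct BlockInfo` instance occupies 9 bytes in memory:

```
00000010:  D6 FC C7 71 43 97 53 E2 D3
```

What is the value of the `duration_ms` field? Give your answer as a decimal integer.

3554825111

`duration_ms` follows `flags` (1 B), `seq` (4 B), so it starts at offset 1 + 4 = 5 and occupies 4 bytes.
Bytes at offsets 5..8: 97 53 E2 D3.
In little-endian order the low byte comes first in memory.
Reassemble most-significant byte first: D3 E2 53 97 → 0xD3E25397.
0xD3E25397 = 3554825111.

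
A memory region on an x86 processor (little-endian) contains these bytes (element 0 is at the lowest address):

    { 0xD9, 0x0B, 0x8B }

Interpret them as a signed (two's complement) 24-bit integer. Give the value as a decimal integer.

-7664679

In little-endian order the low byte comes first in memory.
Reassemble most-significant byte first: 8B 0B D9 → 0x8B0BD9.
Top bit is set, so as a signed 24-bit value this is 0x8B0BD9 − 2^24 = -7664679.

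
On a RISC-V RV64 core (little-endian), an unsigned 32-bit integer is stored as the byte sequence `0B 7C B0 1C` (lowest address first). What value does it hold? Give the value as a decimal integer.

481328139

In little-endian order the low byte comes first in memory.
Reassemble most-significant byte first: 1C B0 7C 0B → 0x1CB07C0B.
0x1CB07C0B = 481328139.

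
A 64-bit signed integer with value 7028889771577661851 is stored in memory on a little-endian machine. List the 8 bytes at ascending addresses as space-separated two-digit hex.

7028889771577661851 in hexadecimal, padded to 64 bits, is 0x618BA201B043599B.
Split into bytes (most-significant first): 61 8B A2 01 B0 43 59 9B.
Little-endian stores the least-significant byte at the lowest address.
So at ascending addresses the bytes are 9B 59 43 B0 01 A2 8B 61.

9B 59 43 B0 01 A2 8B 61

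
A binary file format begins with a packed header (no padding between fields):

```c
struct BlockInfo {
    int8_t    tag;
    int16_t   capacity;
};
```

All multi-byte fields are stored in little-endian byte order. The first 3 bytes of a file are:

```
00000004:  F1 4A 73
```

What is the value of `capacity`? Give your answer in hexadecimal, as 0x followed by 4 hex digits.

0x734A

`capacity` follows `tag` (1 byte), so it starts at byte offset 1 and occupies 2 bytes.
Bytes at offsets 1..2: 4A 73.
In little-endian order the low byte comes first in memory.
Reassemble most-significant byte first: 73 4A → 0x734A.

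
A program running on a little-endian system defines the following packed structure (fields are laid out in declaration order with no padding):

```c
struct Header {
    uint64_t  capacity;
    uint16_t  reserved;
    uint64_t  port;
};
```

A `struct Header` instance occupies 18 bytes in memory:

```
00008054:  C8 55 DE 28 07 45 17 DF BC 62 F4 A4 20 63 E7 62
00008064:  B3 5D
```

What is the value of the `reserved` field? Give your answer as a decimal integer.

`reserved` follows `capacity` (8 bytes), so it starts at byte offset 8 and occupies 2 bytes.
Bytes at offsets 8..9: BC 62.
In little-endian order the low byte comes first in memory.
Reassemble most-significant byte first: 62 BC → 0x62BC.
0x62BC = 25276.

25276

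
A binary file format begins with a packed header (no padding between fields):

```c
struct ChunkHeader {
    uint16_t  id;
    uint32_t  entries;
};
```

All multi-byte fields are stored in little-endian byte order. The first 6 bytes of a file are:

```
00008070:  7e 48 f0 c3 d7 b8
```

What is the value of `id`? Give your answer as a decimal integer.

18558

`id` is the first field, at byte offset 0, occupying 2 bytes.
Bytes at offsets 0..1: 7E 48.
Little-endian: lowest address holds the least-significant byte.
Reassemble most-significant byte first: 48 7E → 0x487E.
0x487E = 18558.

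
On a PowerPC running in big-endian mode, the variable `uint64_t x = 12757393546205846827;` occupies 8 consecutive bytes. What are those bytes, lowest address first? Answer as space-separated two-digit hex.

B1 0B 5D D6 B5 75 DD 2B

12757393546205846827 in hexadecimal, padded to 64 bits, is 0xB10B5DD6B575DD2B.
Split into bytes (most-significant first): B1 0B 5D D6 B5 75 DD 2B.
In big-endian order the high byte comes first in memory.
So the memory order matches the most-significant-first order: B1 0B 5D D6 B5 75 DD 2B.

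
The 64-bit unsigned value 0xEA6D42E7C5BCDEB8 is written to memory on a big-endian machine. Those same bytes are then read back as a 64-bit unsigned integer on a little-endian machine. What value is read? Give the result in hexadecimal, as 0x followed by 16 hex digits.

0xB8DEBCC5E7426DEA

Stored big-endian, the bytes at ascending addresses are EA 6D 42 E7 C5 BC DE B8.
Read back as little-endian, the first byte is least significant, giving 0xB8DEBCC5E7426DEA.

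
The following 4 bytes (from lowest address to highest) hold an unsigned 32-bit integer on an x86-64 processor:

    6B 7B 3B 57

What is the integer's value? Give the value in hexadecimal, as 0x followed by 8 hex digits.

Little-endian: lowest address holds the least-significant byte.
Reassemble most-significant byte first: 57 3B 7B 6B → 0x573B7B6B.

0x573B7B6B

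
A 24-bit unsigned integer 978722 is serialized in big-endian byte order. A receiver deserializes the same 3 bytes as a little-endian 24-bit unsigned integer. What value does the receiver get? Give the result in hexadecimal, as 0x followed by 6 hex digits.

0x22EF0E

978722 in 24-bit hexadecimal is 0x0EEF22.
Stored big-endian, the bytes at ascending addresses are 0E EF 22.
Read back as little-endian, the first byte is least significant, giving 0x22EF0E.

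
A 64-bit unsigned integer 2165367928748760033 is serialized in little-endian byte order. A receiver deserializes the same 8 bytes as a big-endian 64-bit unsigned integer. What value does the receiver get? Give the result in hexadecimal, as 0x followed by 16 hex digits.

0xE1DB1799A8EE0C1E

2165367928748760033 in 64-bit hexadecimal is 0x1E0CEEA89917DBE1.
Stored little-endian, the bytes at ascending addresses are E1 DB 17 99 A8 EE 0C 1E.
Read back as big-endian, the last byte is least significant, giving 0xE1DB1799A8EE0C1E.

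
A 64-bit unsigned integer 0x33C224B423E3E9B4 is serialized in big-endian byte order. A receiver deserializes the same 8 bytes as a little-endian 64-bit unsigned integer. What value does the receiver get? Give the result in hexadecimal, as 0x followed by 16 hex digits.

Stored big-endian, the bytes at ascending addresses are 33 C2 24 B4 23 E3 E9 B4.
Read back as little-endian, the first byte is least significant, giving 0xB4E9E323B424C233.

0xB4E9E323B424C233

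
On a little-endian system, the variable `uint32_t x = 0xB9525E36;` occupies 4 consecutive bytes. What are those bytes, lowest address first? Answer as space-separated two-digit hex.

Split into bytes (most-significant first): B9 52 5E 36.
In little-endian order the low byte comes first in memory.
So at ascending addresses the bytes are 36 5E 52 B9.

36 5E 52 B9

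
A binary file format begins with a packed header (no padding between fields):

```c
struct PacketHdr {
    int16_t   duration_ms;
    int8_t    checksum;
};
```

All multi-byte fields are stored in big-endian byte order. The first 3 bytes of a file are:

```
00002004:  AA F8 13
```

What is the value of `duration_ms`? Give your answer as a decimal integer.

`duration_ms` is the first field, at byte offset 0, occupying 2 bytes.
Bytes at offsets 0..1: AA F8.
Big-endian stores the most-significant byte at the lowest address.
The bytes are already most-significant first: 0xAAF8.
Top bit is set, so as a signed 16-bit value this is 0xAAF8 − 2^16 = -21768.

-21768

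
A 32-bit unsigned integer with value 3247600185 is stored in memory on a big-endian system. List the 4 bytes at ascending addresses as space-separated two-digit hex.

3247600185 in hexadecimal, padded to 32 bits, is 0xC1927239.
Split into bytes (most-significant first): C1 92 72 39.
Big-endian: lowest address holds the most-significant byte.
So the memory order matches the most-significant-first order: C1 92 72 39.

C1 92 72 39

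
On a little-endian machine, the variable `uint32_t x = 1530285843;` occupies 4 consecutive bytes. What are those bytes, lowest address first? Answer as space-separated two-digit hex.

13 4F 36 5B

1530285843 in hexadecimal, padded to 32 bits, is 0x5B364F13.
Split into bytes (most-significant first): 5B 36 4F 13.
Little-endian: lowest address holds the least-significant byte.
So at ascending addresses the bytes are 13 4F 36 5B.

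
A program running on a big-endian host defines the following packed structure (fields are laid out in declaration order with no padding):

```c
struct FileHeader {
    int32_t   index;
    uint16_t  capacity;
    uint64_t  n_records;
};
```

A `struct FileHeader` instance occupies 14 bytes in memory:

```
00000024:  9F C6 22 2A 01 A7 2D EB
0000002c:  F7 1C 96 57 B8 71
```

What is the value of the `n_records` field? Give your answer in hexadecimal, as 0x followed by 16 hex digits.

`n_records` follows `index` (4 B), `capacity` (2 B), so it starts at offset 4 + 2 = 6 and occupies 8 bytes.
Bytes at offsets 6..13: 2D EB F7 1C 96 57 B8 71.
Big-endian stores the most-significant byte at the lowest address.
The bytes are already most-significant first: 0x2DEBF71C9657B871.

0x2DEBF71C9657B871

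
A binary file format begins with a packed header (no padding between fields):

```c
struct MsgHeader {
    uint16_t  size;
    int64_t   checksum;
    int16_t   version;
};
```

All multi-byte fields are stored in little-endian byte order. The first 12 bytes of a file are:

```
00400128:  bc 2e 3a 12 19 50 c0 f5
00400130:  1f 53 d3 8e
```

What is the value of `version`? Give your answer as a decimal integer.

`version` follows `size` (2 B), `checksum` (8 B), so it starts at offset 2 + 8 = 10 and occupies 2 bytes.
Bytes at offsets 10..11: D3 8E.
In little-endian order the low byte comes first in memory.
Reassemble most-significant byte first: 8E D3 → 0x8ED3.
Top bit is set, so as a signed 16-bit value this is 0x8ED3 − 2^16 = -28973.

-28973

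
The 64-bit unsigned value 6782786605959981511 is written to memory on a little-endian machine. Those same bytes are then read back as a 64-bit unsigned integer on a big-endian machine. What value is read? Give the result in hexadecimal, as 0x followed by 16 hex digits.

6782786605959981511 in 64-bit hexadecimal is 0x5E214C7B3B85A9C7.
Stored little-endian, the bytes at ascending addresses are C7 A9 85 3B 7B 4C 21 5E.
Read back as big-endian, the last byte is least significant, giving 0xC7A9853B7B4C215E.

0xC7A9853B7B4C215E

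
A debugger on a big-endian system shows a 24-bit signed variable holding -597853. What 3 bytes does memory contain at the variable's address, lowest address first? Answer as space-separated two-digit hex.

Two's complement of -597853 in 24 bits: 597853 = 0x091F5D; invert → 0xF6E0A2; add 1 → 0xF6E0A3.
Split into bytes (most-significant first): F6 E0 A3.
In big-endian order the high byte comes first in memory.
So the memory order matches the most-significant-first order: F6 E0 A3.

F6 E0 A3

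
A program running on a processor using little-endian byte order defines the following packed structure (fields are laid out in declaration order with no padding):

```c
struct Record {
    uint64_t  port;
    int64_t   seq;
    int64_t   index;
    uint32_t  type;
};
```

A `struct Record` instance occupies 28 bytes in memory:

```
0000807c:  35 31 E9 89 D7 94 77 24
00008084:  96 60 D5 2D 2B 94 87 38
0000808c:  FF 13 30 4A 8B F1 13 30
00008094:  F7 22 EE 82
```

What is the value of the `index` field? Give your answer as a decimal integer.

`index` follows `port` (8 B), `seq` (8 B), so it starts at offset 8 + 8 = 16 and occupies 8 bytes.
Bytes at offsets 16..23: FF 13 30 4A 8B F1 13 30.
Little-endian stores the least-significant byte at the lowest address.
Reassemble most-significant byte first: 30 13 F1 8B 4A 30 13 FF → 0x3013F18B4A3013FF.
0x3013F18B4A3013FF = 3464378118925456383.

3464378118925456383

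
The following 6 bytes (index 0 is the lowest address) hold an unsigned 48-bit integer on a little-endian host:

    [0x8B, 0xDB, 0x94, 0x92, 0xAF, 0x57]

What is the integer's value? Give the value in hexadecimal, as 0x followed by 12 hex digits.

0x57AF9294DB8B

Little-endian stores the least-significant byte at the lowest address.
Reassemble most-significant byte first: 57 AF 92 94 DB 8B → 0x57AF9294DB8B.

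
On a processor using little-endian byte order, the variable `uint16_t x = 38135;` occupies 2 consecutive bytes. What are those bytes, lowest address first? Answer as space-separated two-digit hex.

38135 in hexadecimal, padded to 16 bits, is 0x94F7.
Split into bytes (most-significant first): 94 F7.
Little-endian: lowest address holds the least-significant byte.
So at ascending addresses the bytes are F7 94.

F7 94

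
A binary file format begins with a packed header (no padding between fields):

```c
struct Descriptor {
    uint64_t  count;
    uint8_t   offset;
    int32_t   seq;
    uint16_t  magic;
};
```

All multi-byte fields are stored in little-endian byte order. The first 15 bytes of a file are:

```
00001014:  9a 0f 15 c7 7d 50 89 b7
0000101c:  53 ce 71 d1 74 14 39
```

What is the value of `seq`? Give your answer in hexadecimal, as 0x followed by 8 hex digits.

0x74D171CE

`seq` follows `count` (8 B), `offset` (1 B), so it starts at offset 8 + 1 = 9 and occupies 4 bytes.
Bytes at offsets 9..12: CE 71 D1 74.
Little-endian stores the least-significant byte at the lowest address.
Reassemble most-significant byte first: 74 D1 71 CE → 0x74D171CE.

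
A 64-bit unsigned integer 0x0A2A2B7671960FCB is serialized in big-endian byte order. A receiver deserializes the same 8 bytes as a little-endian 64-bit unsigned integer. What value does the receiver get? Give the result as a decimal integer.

14632079128408041994

Stored big-endian, the bytes at ascending addresses are 0A 2A 2B 76 71 96 0F CB.
Read back as little-endian, the first byte is least significant, giving 0xCB0F9671762B2A0A.
0xCB0F9671762B2A0A = 14632079128408041994.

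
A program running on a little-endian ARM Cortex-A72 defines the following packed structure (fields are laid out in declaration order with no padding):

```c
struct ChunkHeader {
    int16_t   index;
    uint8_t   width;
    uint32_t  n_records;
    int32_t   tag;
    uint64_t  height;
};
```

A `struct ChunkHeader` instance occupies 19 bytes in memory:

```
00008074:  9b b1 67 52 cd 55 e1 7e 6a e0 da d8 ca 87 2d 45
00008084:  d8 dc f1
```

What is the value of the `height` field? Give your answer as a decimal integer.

`height` follows `index` (2 B), `width` (1 B), `n_records` (4 B), `tag` (4 B), so it starts at offset 2 + 1 + 4 + 4 = 11 and occupies 8 bytes.
Bytes at offsets 11..18: D8 CA 87 2D 45 D8 DC F1.
Little-endian: lowest address holds the least-significant byte.
Reassemble most-significant byte first: F1 DC D8 45 2D 87 CA D8 → 0xF1DCD8452D87CAD8.
0xF1DCD8452D87CAD8 = 17428042449645193944.

17428042449645193944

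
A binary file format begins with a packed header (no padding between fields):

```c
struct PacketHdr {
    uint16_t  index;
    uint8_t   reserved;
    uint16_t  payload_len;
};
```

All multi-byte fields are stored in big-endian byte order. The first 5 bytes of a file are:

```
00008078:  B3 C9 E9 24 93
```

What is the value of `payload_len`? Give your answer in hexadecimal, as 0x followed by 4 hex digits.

0x2493

`payload_len` follows `index` (2 B), `reserved` (1 B), so it starts at offset 2 + 1 = 3 and occupies 2 bytes.
Bytes at offsets 3..4: 24 93.
Big-endian stores the most-significant byte at the lowest address.
The bytes are already most-significant first: 0x2493.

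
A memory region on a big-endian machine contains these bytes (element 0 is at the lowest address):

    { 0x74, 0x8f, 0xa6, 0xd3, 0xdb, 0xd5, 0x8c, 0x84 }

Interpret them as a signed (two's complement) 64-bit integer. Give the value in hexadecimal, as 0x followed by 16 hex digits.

0x748FA6D3DBD58C84

Big-endian: lowest address holds the most-significant byte.
The bytes are already most-significant first: 0x748FA6D3DBD58C84.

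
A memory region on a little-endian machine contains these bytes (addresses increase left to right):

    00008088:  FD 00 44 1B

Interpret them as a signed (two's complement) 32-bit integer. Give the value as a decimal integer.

In little-endian order the low byte comes first in memory.
Reassemble most-significant byte first: 1B 44 00 FD → 0x1B4400FD.
0x1B4400FD = 457441533.

457441533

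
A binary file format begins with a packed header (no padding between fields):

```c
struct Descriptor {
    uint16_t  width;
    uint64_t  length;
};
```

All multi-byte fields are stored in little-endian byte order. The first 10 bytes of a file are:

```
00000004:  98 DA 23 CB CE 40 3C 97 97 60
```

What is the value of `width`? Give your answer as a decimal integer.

`width` is the first field, at byte offset 0, occupying 2 bytes.
Bytes at offsets 0..1: 98 DA.
Little-endian stores the least-significant byte at the lowest address.
Reassemble most-significant byte first: DA 98 → 0xDA98.
0xDA98 = 55960.

55960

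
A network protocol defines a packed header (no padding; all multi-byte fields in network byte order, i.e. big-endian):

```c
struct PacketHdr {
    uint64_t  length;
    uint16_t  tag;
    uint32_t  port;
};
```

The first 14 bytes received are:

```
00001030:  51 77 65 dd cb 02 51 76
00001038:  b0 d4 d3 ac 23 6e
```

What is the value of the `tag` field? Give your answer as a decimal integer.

45268

`tag` follows `length` (8 bytes), so it starts at byte offset 8 and occupies 2 bytes.
Bytes at offsets 8..9: B0 D4.
In big-endian order the high byte comes first in memory.
The bytes are already most-significant first: 0xB0D4.
0xB0D4 = 45268.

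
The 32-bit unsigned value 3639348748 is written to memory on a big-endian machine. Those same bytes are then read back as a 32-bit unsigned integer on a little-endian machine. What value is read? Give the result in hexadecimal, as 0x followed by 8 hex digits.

0x0C0EECD8

3639348748 in 32-bit hexadecimal is 0xD8EC0E0C.
Stored big-endian, the bytes at ascending addresses are D8 EC 0E 0C.
Read back as little-endian, the first byte is least significant, giving 0x0C0EECD8.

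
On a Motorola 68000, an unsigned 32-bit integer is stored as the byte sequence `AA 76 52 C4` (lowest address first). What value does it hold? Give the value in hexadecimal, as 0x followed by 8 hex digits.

0xAA7652C4

Big-endian: lowest address holds the most-significant byte.
The bytes are already most-significant first: 0xAA7652C4.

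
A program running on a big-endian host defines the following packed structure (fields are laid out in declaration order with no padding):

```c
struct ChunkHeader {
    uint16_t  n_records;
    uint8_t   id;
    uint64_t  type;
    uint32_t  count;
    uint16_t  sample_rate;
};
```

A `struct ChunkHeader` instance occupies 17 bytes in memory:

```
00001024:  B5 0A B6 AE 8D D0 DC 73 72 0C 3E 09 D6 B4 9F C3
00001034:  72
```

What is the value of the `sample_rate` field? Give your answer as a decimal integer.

`sample_rate` follows `n_records` (2 B), `id` (1 B), `type` (8 B), `count` (4 B), so it starts at offset 2 + 1 + 8 + 4 = 15 and occupies 2 bytes.
Bytes at offsets 15..16: C3 72.
In big-endian order the high byte comes first in memory.
The bytes are already most-significant first: 0xC372.
0xC372 = 50034.

50034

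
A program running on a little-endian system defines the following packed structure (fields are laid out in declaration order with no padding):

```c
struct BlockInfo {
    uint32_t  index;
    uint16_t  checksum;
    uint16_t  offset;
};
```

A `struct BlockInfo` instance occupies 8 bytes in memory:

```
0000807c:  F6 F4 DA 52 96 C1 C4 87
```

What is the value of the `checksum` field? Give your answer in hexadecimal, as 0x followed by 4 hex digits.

0xC196

`checksum` follows `index` (4 bytes), so it starts at byte offset 4 and occupies 2 bytes.
Bytes at offsets 4..5: 96 C1.
Little-endian: lowest address holds the least-significant byte.
Reassemble most-significant byte first: C1 96 → 0xC196.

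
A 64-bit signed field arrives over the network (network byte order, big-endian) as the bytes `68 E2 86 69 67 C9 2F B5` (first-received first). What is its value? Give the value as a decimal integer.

In big-endian order the high byte comes first in memory.
The bytes are already most-significant first: 0x68E2866967C92FB5.
0x68E2866967C92FB5 = 7557750911952039861.

7557750911952039861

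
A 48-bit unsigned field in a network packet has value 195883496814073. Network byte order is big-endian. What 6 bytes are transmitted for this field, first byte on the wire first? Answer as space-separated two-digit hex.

B2 27 AE 3E B5 F9

195883496814073 in hexadecimal, padded to 48 bits, is 0xB227AE3EB5F9.
Split into bytes (most-significant first): B2 27 AE 3E B5 F9.
In big-endian order the high byte comes first in memory.
So the memory order matches the most-significant-first order: B2 27 AE 3E B5 F9.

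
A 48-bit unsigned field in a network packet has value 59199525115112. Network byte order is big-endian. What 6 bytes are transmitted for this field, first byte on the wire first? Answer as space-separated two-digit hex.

35 D7 76 AA 54 E8

59199525115112 in hexadecimal, padded to 48 bits, is 0x35D776AA54E8.
Split into bytes (most-significant first): 35 D7 76 AA 54 E8.
In big-endian order the high byte comes first in memory.
So the memory order matches the most-significant-first order: 35 D7 76 AA 54 E8.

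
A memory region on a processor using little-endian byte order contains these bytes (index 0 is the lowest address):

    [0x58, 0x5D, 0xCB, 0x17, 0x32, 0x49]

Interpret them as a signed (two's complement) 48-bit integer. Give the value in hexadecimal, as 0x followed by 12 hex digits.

In little-endian order the low byte comes first in memory.
Reassemble most-significant byte first: 49 32 17 CB 5D 58 → 0x493217CB5D58.

0x493217CB5D58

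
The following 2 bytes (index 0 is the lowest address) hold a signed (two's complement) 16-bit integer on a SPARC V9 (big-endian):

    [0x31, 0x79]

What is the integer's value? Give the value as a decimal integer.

Big-endian stores the most-significant byte at the lowest address.
The bytes are already most-significant first: 0x3179.
0x3179 = 12665.

12665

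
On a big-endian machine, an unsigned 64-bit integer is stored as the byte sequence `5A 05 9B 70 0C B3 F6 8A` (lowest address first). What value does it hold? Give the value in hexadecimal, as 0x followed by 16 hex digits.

0x5A059B700CB3F68A

Big-endian stores the most-significant byte at the lowest address.
The bytes are already most-significant first: 0x5A059B700CB3F68A.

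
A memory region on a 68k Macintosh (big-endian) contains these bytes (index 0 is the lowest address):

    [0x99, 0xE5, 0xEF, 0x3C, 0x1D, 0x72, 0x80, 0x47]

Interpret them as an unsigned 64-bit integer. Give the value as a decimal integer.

11089532698940833863

Big-endian: lowest address holds the most-significant byte.
The bytes are already most-significant first: 0x99E5EF3C1D728047.
0x99E5EF3C1D728047 = 11089532698940833863.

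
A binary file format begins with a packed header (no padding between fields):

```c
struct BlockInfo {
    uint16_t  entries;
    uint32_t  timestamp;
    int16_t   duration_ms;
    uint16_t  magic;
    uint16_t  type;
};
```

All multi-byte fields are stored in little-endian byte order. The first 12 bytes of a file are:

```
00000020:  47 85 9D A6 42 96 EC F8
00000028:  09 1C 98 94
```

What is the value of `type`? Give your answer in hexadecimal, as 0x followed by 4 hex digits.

0x9498

`type` follows `entries` (2 B), `timestamp` (4 B), `duration_ms` (2 B), `magic` (2 B), so it starts at offset 2 + 4 + 2 + 2 = 10 and occupies 2 bytes.
Bytes at offsets 10..11: 98 94.
Little-endian stores the least-significant byte at the lowest address.
Reassemble most-significant byte first: 94 98 → 0x9498.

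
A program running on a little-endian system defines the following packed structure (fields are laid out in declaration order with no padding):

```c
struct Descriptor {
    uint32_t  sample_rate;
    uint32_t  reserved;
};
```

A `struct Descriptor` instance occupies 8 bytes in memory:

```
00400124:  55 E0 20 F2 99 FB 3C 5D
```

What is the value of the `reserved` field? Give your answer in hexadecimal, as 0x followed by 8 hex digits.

0x5D3CFB99

`reserved` follows `sample_rate` (4 bytes), so it starts at byte offset 4 and occupies 4 bytes.
Bytes at offsets 4..7: 99 FB 3C 5D.
In little-endian order the low byte comes first in memory.
Reassemble most-significant byte first: 5D 3C FB 99 → 0x5D3CFB99.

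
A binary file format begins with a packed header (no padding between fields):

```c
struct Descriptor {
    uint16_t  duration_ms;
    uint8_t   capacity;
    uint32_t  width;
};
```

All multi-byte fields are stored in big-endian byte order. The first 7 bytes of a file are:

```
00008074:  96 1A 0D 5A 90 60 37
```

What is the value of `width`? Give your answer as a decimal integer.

`width` follows `duration_ms` (2 B), `capacity` (1 B), so it starts at offset 2 + 1 = 3 and occupies 4 bytes.
Bytes at offsets 3..6: 5A 90 60 37.
Big-endian stores the most-significant byte at the lowest address.
The bytes are already most-significant first: 0x5A906037.
0x5A906037 = 1519411255.

1519411255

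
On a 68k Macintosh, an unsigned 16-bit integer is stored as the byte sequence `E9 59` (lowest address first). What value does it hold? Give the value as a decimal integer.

59737

Big-endian: lowest address holds the most-significant byte.
The bytes are already most-significant first: 0xE959.
0xE959 = 59737.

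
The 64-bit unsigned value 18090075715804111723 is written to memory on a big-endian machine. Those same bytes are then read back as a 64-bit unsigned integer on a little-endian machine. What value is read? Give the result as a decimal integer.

18090075715804111723 in 64-bit hexadecimal is 0xFB0CDC04A86CA36B.
Stored big-endian, the bytes at ascending addresses are FB 0C DC 04 A8 6C A3 6B.
Read back as little-endian, the first byte is least significant, giving 0x6BA36CA804DC0CFB.
0x6BA36CA804DC0CFB = 7756162452153961723.

7756162452153961723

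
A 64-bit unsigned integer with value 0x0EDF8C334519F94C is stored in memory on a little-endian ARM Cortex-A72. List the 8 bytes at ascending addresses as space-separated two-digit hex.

Split into bytes (most-significant first): 0E DF 8C 33 45 19 F9 4C.
Little-endian stores the least-significant byte at the lowest address.
So at ascending addresses the bytes are 4C F9 19 45 33 8C DF 0E.

4C F9 19 45 33 8C DF 0E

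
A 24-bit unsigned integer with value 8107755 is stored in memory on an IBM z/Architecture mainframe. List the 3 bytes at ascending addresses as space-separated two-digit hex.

7B B6 EB

8107755 in hexadecimal, padded to 24 bits, is 0x7BB6EB.
Split into bytes (most-significant first): 7B B6 EB.
Big-endian: lowest address holds the most-significant byte.
So the memory order matches the most-significant-first order: 7B B6 EB.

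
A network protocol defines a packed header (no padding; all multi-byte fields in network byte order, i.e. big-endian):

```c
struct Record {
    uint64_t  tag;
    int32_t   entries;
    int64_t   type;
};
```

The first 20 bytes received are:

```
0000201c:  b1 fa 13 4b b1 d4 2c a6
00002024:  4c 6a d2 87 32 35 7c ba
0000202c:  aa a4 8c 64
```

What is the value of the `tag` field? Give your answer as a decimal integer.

12824584104717855910

`tag` is the first field, at byte offset 0, occupying 8 bytes.
Bytes at offsets 0..7: B1 FA 13 4B B1 D4 2C A6.
Big-endian: lowest address holds the most-significant byte.
The bytes are already most-significant first: 0xB1FA134BB1D42CA6.
0xB1FA134BB1D42CA6 = 12824584104717855910.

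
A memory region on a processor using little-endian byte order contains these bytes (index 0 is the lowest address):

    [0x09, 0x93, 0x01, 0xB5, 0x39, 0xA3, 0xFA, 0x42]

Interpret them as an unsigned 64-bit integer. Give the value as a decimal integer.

Little-endian: lowest address holds the least-significant byte.
Reassemble most-significant byte first: 42 FA A3 39 B5 01 93 09 → 0x42FAA339B5019309.
0x42FAA339B5019309 = 4826349418926150409.

4826349418926150409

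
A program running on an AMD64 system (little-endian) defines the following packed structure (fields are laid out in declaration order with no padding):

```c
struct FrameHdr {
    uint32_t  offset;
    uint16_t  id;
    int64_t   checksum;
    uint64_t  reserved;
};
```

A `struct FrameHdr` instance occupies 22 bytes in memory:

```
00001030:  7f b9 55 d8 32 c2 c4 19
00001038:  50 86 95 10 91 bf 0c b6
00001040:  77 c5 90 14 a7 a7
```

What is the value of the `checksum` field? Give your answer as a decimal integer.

-4642911506452702780

`checksum` follows `offset` (4 B), `id` (2 B), so it starts at offset 4 + 2 = 6 and occupies 8 bytes.
Bytes at offsets 6..13: C4 19 50 86 95 10 91 BF.
Little-endian: lowest address holds the least-significant byte.
Reassemble most-significant byte first: BF 91 10 95 86 50 19 C4 → 0xBF911095865019C4.
Top bit is set, so as a signed 64-bit value this is 0xBF911095865019C4 − 2^64 = -4642911506452702780.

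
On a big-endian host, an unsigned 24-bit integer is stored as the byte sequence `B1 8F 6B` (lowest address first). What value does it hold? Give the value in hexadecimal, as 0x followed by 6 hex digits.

Big-endian stores the most-significant byte at the lowest address.
The bytes are already most-significant first: 0xB18F6B.

0xB18F6B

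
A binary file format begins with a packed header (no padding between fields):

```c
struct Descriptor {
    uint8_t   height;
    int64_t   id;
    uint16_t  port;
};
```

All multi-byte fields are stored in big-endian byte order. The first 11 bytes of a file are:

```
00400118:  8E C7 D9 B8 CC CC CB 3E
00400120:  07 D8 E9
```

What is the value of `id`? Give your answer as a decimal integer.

-4045999600466969081

`id` follows `height` (1 byte), so it starts at byte offset 1 and occupies 8 bytes.
Bytes at offsets 1..8: C7 D9 B8 CC CC CB 3E 07.
Big-endian: lowest address holds the most-significant byte.
The bytes are already most-significant first: 0xC7D9B8CCCCCB3E07.
Top bit is set, so as a signed 64-bit value this is 0xC7D9B8CCCCCB3E07 − 2^64 = -4045999600466969081.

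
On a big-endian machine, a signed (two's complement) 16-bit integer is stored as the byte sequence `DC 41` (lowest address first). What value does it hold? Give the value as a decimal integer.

-9151

Big-endian: lowest address holds the most-significant byte.
The bytes are already most-significant first: 0xDC41.
Top bit is set, so as a signed 16-bit value this is 0xDC41 − 2^16 = -9151.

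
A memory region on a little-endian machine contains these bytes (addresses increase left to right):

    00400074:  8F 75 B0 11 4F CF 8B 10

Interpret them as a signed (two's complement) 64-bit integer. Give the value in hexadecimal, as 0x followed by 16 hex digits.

Little-endian stores the least-significant byte at the lowest address.
Reassemble most-significant byte first: 10 8B CF 4F 11 B0 75 8F → 0x108BCF4F11B0758F.

0x108BCF4F11B0758F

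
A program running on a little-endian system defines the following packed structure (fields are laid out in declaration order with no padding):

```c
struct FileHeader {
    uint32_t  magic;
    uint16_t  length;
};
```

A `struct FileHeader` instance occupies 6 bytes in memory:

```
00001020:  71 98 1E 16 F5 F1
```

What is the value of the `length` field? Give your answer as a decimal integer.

`length` follows `magic` (4 bytes), so it starts at byte offset 4 and occupies 2 bytes.
Bytes at offsets 4..5: F5 F1.
Little-endian stores the least-significant byte at the lowest address.
Reassemble most-significant byte first: F1 F5 → 0xF1F5.
0xF1F5 = 61941.

61941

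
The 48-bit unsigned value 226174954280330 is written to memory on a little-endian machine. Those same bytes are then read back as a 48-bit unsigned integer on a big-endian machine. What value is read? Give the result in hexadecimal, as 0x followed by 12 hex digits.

0x8A95CE75B4CD

226174954280330 in 48-bit hexadecimal is 0xCDB475CE958A.
Stored little-endian, the bytes at ascending addresses are 8A 95 CE 75 B4 CD.
Read back as big-endian, the last byte is least significant, giving 0x8A95CE75B4CD.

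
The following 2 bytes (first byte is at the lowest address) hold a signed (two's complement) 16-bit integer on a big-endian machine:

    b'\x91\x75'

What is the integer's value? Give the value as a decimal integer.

Big-endian stores the most-significant byte at the lowest address.
The bytes are already most-significant first: 0x9175.
Top bit is set, so as a signed 16-bit value this is 0x9175 − 2^16 = -28299.

-28299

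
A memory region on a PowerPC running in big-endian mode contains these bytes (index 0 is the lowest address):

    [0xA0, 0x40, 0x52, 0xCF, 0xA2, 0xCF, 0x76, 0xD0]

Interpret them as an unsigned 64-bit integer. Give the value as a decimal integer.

In big-endian order the high byte comes first in memory.
The bytes are already most-significant first: 0xA04052CFA2CF76D0.
0xA04052CFA2CF76D0 = 11547320496321165008.

11547320496321165008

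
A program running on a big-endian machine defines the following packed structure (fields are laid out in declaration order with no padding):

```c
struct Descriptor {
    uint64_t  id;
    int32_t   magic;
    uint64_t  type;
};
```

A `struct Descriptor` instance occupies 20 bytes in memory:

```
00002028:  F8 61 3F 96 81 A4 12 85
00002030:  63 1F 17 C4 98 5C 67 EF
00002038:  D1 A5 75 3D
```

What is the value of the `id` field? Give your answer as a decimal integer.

`id` is the first field, at byte offset 0, occupying 8 bytes.
Bytes at offsets 0..7: F8 61 3F 96 81 A4 12 85.
Big-endian stores the most-significant byte at the lowest address.
The bytes are already most-significant first: 0xF8613F9681A41285.
0xF8613F9681A41285 = 17897656309799719557.

17897656309799719557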